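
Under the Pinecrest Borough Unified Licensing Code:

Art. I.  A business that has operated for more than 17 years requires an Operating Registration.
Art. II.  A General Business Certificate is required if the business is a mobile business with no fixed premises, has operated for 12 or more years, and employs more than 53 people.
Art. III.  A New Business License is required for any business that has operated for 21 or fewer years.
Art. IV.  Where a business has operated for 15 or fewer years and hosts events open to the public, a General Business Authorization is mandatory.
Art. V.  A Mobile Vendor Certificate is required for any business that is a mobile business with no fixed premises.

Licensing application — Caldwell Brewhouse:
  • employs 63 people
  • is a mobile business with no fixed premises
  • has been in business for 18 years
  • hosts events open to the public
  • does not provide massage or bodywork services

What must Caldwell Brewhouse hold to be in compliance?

General Business Certificate, Mobile Vendor Certificate, New Business License, Operating Registration

Art. I. years in business 18 > 17 → Operating Registration required.
Art. II. is a mobile business with no fixed premises; years in business 18 ≥ 12; employees 63 > 53 → General Business Certificate required.
Art. III. years in business 18 ≤ 21 → New Business License required.
Art. IV. years in business 18 > 15; hosts events open to the public → General Business Authorization not required.
Art. V. is a mobile business with no fixed premises → Mobile Vendor Certificate required.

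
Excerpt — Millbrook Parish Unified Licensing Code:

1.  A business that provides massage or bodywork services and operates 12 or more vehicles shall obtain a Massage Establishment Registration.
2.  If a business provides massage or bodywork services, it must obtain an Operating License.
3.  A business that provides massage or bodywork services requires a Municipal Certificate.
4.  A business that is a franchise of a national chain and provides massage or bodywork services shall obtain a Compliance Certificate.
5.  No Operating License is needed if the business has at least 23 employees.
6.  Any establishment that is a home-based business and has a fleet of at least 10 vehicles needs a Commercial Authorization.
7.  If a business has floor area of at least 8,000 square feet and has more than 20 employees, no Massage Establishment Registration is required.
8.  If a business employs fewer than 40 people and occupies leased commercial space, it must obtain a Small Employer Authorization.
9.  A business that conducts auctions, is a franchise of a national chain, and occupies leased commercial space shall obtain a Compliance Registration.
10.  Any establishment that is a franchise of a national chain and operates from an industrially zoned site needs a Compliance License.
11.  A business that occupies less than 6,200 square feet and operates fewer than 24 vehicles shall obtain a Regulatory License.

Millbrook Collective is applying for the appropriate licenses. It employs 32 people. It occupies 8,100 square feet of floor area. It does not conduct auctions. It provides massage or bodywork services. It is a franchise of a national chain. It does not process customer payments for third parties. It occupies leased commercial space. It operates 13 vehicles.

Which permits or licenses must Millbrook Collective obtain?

1. provides massage or bodywork services; vehicles 13 ≥ 12 → Massage Establishment Registration required.
2. provides massage or bodywork services → Operating License required.
3. provides massage or bodywork services → Municipal Certificate required.
4. is a franchise of a national chain; provides massage or bodywork services → Compliance Certificate required.
5. employees 32 ≥ 23 → exempt from Operating License.
6. occupies leased commercial space (not: is a home-based business); vehicles 13 ≥ 10 → Commercial Authorization not required.
7. floor area 8,100 square feet ≥ 8,000 square feet; employees 32 > 20 → exempt from Massage Establishment Registration.
8. employees 32 < 40; occupies leased commercial space → Small Employer Authorization required.
9. does not conduct auctions; is a franchise of a national chain; occupies leased commercial space → Compliance Registration not required.
10. is a franchise of a national chain; occupies leased commercial space (not: operates from an industrially zoned site) → Compliance License not required.
11. floor area 8,100 square feet ≥ 6,200 square feet; vehicles 13 < 24 → Regulatory License not required.

Compliance Certificate, Municipal Certificate, Small Employer Authorization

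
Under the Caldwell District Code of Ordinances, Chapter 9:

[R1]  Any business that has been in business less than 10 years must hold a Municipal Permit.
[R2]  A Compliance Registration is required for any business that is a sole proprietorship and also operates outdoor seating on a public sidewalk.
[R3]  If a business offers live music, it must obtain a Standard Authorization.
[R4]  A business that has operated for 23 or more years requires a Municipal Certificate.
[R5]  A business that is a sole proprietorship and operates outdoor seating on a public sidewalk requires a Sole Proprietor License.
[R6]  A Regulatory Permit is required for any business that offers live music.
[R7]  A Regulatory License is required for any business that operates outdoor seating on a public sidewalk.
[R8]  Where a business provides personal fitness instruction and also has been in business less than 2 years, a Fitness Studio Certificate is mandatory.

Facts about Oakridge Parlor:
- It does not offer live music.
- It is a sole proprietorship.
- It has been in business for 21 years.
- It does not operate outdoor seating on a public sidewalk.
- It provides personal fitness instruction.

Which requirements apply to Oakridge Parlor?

[R1] years in business 21 ≥ 10 → Municipal Permit not required.
[R2] is a sole proprietorship; does not operate outdoor seating on a public sidewalk → Compliance Registration not required.
[R3] does not offer live music → Standard Authorization not required.
[R4] years in business 21 < 23 → Municipal Certificate not required.
[R5] is a sole proprietorship; does not operate outdoor seating on a public sidewalk → Sole Proprietor License not required.
[R6] does not offer live music → Regulatory Permit not required.
[R7] does not operate outdoor seating on a public sidewalk → Regulatory License not required.
[R8] provides personal fitness instruction; years in business 21 ≥ 2 → Fitness Studio Certificate not required.

None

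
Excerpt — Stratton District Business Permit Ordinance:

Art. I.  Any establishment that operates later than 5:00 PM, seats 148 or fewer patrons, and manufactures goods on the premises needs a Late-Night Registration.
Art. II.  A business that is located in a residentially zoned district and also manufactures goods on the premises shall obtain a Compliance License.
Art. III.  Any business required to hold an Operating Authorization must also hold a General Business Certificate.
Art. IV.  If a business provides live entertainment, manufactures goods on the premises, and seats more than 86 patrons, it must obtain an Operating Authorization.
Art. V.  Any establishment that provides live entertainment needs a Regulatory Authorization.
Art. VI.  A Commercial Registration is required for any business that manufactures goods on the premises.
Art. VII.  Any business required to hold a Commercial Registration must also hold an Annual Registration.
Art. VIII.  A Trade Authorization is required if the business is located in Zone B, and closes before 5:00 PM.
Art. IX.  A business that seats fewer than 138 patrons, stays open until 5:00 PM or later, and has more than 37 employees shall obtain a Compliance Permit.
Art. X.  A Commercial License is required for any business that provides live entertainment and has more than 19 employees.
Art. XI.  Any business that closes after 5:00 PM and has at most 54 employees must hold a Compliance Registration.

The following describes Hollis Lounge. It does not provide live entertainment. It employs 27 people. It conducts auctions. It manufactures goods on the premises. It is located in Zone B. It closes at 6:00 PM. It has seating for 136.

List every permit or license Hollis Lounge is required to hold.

Art. I. closes 6:00 PM, after 5:00 PM; seating 136 ≤ 148; manufactures goods on the premises → Late-Night Registration required.
Art. II. is located in Zone B (not: is located in a residentially zoned district); manufactures goods on the premises → Compliance License not required.
Art. III. Operating Authorization is not required → no effect.
Art. IV. does not provide live entertainment; manufactures goods on the premises; seating 136 > 86 → Operating Authorization not required.
Art. V. does not provide live entertainment → Regulatory Authorization not required.
Art. VI. manufactures goods on the premises → Commercial Registration required.
Art. VII. Commercial Registration is required → Annual Registration also required.
Art. VIII. is located in Zone B; closes 6:00 PM, after 5:00 PM → Trade Authorization not required.
Art. IX. seating 136 < 138; closes 6:00 PM, after 5:00 PM; employees 27 ≤ 37 → Compliance Permit not required.
Art. X. does not provide live entertainment; employees 27 > 19 → Commercial License not required.
Art. XI. closes 6:00 PM, after 5:00 PM; employees 27 ≤ 54 → Compliance Registration required.

Annual Registration, Commercial Registration, Compliance Registration, Late-Night Registration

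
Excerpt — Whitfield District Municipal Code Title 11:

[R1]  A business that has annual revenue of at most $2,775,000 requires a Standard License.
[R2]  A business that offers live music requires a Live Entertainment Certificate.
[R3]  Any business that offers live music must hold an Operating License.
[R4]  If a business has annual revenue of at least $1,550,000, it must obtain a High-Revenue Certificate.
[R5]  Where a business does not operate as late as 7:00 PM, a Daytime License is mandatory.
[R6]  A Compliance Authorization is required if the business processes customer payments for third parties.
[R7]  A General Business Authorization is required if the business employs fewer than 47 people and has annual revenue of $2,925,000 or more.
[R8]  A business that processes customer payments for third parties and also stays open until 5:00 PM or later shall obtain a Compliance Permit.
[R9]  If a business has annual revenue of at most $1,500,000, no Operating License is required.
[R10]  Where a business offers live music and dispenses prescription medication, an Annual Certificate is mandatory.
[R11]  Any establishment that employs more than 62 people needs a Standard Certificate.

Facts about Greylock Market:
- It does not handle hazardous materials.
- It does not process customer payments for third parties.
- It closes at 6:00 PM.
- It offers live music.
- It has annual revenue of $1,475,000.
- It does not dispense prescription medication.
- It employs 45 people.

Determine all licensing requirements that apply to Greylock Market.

[R1] revenue $1,475,000 ≤ $2,775,000 → Standard License required.
[R2] offers live music → Live Entertainment Certificate required.
[R3] offers live music → Operating License required.
[R4] revenue $1,475,000 < $1,550,000 → High-Revenue Certificate not required.
[R5] closes 6:00 PM, at/before 7:00 PM → Daytime License required.
[R6] does not process customer payments for third parties → Compliance Authorization not required.
[R7] employees 45 < 47; revenue $1,475,000 < $2,925,000 → General Business Authorization not required.
[R8] does not process customer payments for third parties; closes 6:00 PM, after 5:00 PM → Compliance Permit not required.
[R9] revenue $1,475,000 ≤ $1,500,000 → exempt from Operating License.
[R10] offers live music; does not dispense prescription medication → Annual Certificate not required.
[R11] employees 45 ≤ 62 → Standard Certificate not required.

Daytime License, Live Entertainment Certificate, Standard License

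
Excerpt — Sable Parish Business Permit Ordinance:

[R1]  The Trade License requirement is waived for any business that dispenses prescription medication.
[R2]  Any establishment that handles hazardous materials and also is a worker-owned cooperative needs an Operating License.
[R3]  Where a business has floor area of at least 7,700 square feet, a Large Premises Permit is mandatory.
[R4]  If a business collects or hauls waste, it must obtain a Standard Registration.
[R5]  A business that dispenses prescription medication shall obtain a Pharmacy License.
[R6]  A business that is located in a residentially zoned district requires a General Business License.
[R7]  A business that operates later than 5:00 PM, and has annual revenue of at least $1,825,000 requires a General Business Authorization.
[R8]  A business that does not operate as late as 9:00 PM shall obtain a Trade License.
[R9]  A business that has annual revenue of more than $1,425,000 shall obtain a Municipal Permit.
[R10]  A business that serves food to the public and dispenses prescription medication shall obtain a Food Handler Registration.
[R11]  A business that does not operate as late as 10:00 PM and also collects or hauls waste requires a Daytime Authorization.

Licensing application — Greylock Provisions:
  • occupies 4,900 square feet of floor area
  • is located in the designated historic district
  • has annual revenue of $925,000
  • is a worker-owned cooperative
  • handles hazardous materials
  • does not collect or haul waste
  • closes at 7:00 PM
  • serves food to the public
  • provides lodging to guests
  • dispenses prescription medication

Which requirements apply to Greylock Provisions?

[R1] dispenses prescription medication → exempt from Trade License.
[R2] handles hazardous materials; is a worker-owned cooperative → Operating License required.
[R3] floor area 4,900 square feet < 7,700 square feet → Large Premises Permit not required.
[R4] does not collect or haul waste → Standard Registration not required.
[R5] dispenses prescription medication → Pharmacy License required.
[R6] is located in the designated historic district (not: is located in a residentially zoned district) → General Business License not required.
[R7] closes 7:00 PM, after 5:00 PM; revenue $925,000 < $1,825,000 → General Business Authorization not required.
[R8] closes 7:00 PM, at/before 9:00 PM → Trade License required.
[R9] revenue $925,000 ≤ $1,425,000 → Municipal Permit not required.
[R10] serves food to the public; dispenses prescription medication → Food Handler Registration required.
[R11] closes 7:00 PM, at/before 10:00 PM; does not collect or haul waste → Daytime Authorization not required.

Food Handler Registration, Operating License, Pharmacy License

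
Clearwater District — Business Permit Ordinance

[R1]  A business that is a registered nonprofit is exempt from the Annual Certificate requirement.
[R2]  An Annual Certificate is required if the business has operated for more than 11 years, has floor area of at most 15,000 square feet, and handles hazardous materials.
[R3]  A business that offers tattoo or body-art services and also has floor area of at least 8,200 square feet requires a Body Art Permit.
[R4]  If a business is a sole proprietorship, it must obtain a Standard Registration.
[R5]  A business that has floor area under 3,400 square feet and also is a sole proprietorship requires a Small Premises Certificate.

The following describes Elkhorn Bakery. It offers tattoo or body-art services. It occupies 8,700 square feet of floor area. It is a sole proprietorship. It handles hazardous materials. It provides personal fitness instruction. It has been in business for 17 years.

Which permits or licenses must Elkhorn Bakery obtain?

[R1] is a sole proprietorship (not: is a registered nonprofit) → Annual Certificate exemption does not apply.
[R2] years in business 17 > 11; floor area 8,700 square feet ≤ 15,000 square feet; handles hazardous materials → Annual Certificate required.
[R3] offers tattoo or body-art services; floor area 8,700 square feet ≥ 8,200 square feet → Body Art Permit required.
[R4] is a sole proprietorship → Standard Registration required.
[R5] floor area 8,700 square feet ≥ 3,400 square feet; is a sole proprietorship → Small Premises Certificate not required.

Annual Certificate, Body Art Permit, Standard Registration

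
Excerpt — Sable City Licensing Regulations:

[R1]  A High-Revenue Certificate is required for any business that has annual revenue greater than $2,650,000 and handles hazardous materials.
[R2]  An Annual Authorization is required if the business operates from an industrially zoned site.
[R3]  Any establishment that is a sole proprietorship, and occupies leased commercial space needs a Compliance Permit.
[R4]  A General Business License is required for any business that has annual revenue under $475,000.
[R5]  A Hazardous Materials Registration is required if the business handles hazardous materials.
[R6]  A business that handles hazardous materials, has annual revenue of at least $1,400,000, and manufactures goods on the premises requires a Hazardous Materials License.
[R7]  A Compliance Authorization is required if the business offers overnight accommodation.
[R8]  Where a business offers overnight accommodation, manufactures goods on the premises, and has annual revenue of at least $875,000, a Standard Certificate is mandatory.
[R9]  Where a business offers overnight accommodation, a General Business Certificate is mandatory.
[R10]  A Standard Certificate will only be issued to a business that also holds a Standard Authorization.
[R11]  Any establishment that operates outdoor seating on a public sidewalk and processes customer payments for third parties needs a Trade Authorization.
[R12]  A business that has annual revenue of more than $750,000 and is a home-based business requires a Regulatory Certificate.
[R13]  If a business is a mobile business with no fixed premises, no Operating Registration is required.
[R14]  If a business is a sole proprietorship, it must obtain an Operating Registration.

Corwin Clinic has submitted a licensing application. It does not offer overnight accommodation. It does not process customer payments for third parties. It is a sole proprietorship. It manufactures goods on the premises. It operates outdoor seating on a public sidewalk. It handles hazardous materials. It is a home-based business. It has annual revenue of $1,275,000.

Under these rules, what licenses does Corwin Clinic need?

[R1] revenue $1,275,000 ≤ $2,650,000; handles hazardous materials → High-Revenue Certificate not required.
[R2] is a home-based business (not: operates from an industrially zoned site) → Annual Authorization not required.
[R3] is a sole proprietorship; is a home-based business (not: occupies leased commercial space) → Compliance Permit not required.
[R4] revenue $1,275,000 ≥ $475,000 → General Business License not required.
[R5] handles hazardous materials → Hazardous Materials Registration required.
[R6] handles hazardous materials; revenue $1,275,000 < $1,400,000; manufactures goods on the premises → Hazardous Materials License not required.
[R7] does not offer overnight accommodation → Compliance Authorization not required.
[R8] does not offer overnight accommodation; manufactures goods on the premises; revenue $1,275,000 ≥ $875,000 → Standard Certificate not required.
[R9] does not offer overnight accommodation → General Business Certificate not required.
[R10] Standard Certificate is not required → no effect.
[R11] operates outdoor seating on a public sidewalk; does not process customer payments for third parties → Trade Authorization not required.
[R12] revenue $1,275,000 > $750,000; is a home-based business → Regulatory Certificate required.
[R13] is a home-based business (not: is a mobile business with no fixed premises) → Operating Registration exemption does not apply.
[R14] is a sole proprietorship → Operating Registration required.

Hazardous Materials Registration, Operating Registration, Regulatory Certificate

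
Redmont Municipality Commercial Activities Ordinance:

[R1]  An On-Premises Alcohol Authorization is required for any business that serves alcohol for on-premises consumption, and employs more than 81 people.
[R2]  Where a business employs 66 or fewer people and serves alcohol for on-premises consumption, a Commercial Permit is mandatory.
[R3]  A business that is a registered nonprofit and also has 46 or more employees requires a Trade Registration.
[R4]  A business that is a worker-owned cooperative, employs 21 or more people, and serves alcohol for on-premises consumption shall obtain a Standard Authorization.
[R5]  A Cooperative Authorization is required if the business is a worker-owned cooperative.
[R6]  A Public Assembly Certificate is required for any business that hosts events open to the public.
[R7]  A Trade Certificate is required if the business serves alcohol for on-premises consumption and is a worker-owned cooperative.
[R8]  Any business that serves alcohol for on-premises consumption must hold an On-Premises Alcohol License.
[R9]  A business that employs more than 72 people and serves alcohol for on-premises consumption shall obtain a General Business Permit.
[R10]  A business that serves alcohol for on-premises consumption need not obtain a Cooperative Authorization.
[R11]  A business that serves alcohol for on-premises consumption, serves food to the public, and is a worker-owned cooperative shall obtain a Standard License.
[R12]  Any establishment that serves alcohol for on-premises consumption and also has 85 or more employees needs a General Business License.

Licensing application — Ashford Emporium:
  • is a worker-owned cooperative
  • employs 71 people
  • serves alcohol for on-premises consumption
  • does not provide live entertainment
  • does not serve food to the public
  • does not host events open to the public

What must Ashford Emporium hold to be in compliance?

On-Premises Alcohol License, Standard Authorization, Trade Certificate

[R1] serves alcohol for on-premises consumption; employees 71 ≤ 81 → On-Premises Alcohol Authorization not required.
[R2] employees 71 > 66; serves alcohol for on-premises consumption → Commercial Permit not required.
[R3] is a worker-owned cooperative (not: is a registered nonprofit); employees 71 ≥ 46 → Trade Registration not required.
[R4] is a worker-owned cooperative; employees 71 ≥ 21; serves alcohol for on-premises consumption → Standard Authorization required.
[R5] is a worker-owned cooperative → Cooperative Authorization required.
[R6] does not host events open to the public → Public Assembly Certificate not required.
[R7] serves alcohol for on-premises consumption; is a worker-owned cooperative → Trade Certificate required.
[R8] serves alcohol for on-premises consumption → On-Premises Alcohol License required.
[R9] employees 71 ≤ 72; serves alcohol for on-premises consumption → General Business Permit not required.
[R10] serves alcohol for on-premises consumption → exempt from Cooperative Authorization.
[R11] serves alcohol for on-premises consumption; does not serve food to the public; is a worker-owned cooperative → Standard License not required.
[R12] serves alcohol for on-premises consumption; employees 71 < 85 → General Business License not required.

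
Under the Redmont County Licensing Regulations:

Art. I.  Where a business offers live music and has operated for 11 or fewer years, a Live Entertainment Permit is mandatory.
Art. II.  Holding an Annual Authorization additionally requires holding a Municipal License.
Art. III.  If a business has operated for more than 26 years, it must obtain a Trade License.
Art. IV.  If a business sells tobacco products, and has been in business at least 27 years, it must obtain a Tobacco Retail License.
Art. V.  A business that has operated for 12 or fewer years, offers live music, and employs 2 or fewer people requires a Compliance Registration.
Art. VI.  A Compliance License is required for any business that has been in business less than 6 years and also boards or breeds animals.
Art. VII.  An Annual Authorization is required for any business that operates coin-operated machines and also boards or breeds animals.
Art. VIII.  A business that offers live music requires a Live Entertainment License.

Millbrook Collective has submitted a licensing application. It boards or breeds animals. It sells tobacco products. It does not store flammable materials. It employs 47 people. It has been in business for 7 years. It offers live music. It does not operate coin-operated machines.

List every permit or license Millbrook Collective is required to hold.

Live Entertainment License, Live Entertainment Permit

Art. I. offers live music; years in business 7 ≤ 11 → Live Entertainment Permit required.
Art. II. Annual Authorization is not required → no effect.
Art. III. years in business 7 ≤ 26 → Trade License not required.
Art. IV. sells tobacco products; years in business 7 < 27 → Tobacco Retail License not required.
Art. V. years in business 7 ≤ 12; offers live music; employees 47 > 2 → Compliance Registration not required.
Art. VI. years in business 7 ≥ 6; boards or breeds animals → Compliance License not required.
Art. VII. does not operate coin-operated machines; boards or breeds animals → Annual Authorization not required.
Art. VIII. offers live music → Live Entertainment License required.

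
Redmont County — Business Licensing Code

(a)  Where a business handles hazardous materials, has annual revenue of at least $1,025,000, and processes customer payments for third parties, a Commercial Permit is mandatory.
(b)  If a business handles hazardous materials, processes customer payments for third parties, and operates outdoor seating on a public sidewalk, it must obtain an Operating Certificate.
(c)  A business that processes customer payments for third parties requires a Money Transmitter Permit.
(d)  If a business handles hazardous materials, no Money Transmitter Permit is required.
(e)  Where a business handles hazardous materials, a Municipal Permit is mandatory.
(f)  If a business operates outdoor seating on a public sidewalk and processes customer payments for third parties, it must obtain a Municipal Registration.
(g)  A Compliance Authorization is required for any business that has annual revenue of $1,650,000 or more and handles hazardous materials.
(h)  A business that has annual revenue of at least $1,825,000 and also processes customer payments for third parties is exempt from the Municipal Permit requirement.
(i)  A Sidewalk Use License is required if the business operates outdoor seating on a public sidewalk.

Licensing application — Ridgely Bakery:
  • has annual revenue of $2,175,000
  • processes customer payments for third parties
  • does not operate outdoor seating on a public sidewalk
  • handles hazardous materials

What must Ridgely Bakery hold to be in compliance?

Commercial Permit, Compliance Authorization

(a) handles hazardous materials; revenue $2,175,000 ≥ $1,025,000; processes customer payments for third parties → Commercial Permit required.
(b) handles hazardous materials; processes customer payments for third parties; does not operate outdoor seating on a public sidewalk → Operating Certificate not required.
(c) processes customer payments for third parties → Money Transmitter Permit required.
(d) handles hazardous materials → exempt from Money Transmitter Permit.
(e) handles hazardous materials → Municipal Permit required.
(f) does not operate outdoor seating on a public sidewalk; processes customer payments for third parties → Municipal Registration not required.
(g) revenue $2,175,000 ≥ $1,650,000; handles hazardous materials → Compliance Authorization required.
(h) revenue $2,175,000 ≥ $1,825,000; processes customer payments for third parties → exempt from Municipal Permit.
(i) does not operate outdoor seating on a public sidewalk → Sidewalk Use License not required.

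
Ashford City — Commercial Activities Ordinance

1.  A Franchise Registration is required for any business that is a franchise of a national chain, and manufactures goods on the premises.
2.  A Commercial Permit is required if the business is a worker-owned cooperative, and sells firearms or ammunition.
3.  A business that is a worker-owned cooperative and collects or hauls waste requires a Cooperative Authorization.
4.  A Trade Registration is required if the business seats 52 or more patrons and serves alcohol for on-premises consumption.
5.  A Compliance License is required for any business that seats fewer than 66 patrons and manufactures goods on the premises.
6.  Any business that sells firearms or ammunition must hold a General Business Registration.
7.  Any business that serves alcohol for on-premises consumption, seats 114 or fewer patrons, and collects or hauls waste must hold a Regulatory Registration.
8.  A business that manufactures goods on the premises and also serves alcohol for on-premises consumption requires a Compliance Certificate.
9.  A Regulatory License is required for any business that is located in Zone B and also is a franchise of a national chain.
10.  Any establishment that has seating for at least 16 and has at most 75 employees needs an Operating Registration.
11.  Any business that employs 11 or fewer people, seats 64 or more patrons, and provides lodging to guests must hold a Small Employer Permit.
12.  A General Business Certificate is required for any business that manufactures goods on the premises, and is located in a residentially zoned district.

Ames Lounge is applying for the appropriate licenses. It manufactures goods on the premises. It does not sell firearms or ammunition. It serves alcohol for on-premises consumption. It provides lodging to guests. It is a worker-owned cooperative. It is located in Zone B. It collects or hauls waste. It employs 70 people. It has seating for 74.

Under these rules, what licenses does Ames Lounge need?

1. is a worker-owned cooperative (not: is a franchise of a national chain); manufactures goods on the premises → Franchise Registration not required.
2. is a worker-owned cooperative; does not sell firearms or ammunition → Commercial Permit not required.
3. is a worker-owned cooperative; collects or hauls waste → Cooperative Authorization required.
4. seating 74 ≥ 52; serves alcohol for on-premises consumption → Trade Registration required.
5. seating 74 ≥ 66; manufactures goods on the premises → Compliance License not required.
6. does not sell firearms or ammunition → General Business Registration not required.
7. serves alcohol for on-premises consumption; seating 74 ≤ 114; collects or hauls waste → Regulatory Registration required.
8. manufactures goods on the premises; serves alcohol for on-premises consumption → Compliance Certificate required.
9. is located in Zone B; is a worker-owned cooperative (not: is a franchise of a national chain) → Regulatory License not required.
10. seating 74 ≥ 16; employees 70 ≤ 75 → Operating Registration required.
11. employees 70 > 11; seating 74 ≥ 64; provides lodging to guests → Small Employer Permit not required.
12. manufactures goods on the premises; is located in Zone B (not: is located in a residentially zoned district) → General Business Certificate not required.

Compliance Certificate, Cooperative Authorization, Operating Registration, Regulatory Registration, Trade Registration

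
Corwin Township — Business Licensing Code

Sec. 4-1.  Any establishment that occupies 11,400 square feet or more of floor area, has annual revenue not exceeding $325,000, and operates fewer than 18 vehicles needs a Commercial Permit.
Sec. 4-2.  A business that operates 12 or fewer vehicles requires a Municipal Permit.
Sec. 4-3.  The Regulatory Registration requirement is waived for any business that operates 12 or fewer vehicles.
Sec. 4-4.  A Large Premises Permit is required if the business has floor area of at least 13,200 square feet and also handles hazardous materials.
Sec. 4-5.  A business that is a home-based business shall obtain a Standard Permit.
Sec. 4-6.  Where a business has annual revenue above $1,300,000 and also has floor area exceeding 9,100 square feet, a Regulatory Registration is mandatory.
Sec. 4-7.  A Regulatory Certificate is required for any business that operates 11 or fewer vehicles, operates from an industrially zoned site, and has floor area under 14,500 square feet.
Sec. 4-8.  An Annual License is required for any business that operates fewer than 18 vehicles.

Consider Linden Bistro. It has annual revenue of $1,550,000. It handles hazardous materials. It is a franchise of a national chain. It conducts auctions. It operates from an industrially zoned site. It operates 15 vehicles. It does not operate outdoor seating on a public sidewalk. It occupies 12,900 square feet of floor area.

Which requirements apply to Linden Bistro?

Sec. 4-1. floor area 12,900 square feet ≥ 11,400 square feet; revenue $1,550,000 > $325,000; vehicles 15 < 18 → Commercial Permit not required.
Sec. 4-2. vehicles 15 > 12 → Municipal Permit not required.
Sec. 4-3. vehicles 15 > 12 → Regulatory Registration exemption does not apply.
Sec. 4-4. floor area 12,900 square feet < 13,200 square feet; handles hazardous materials → Large Premises Permit not required.
Sec. 4-5. operates from an industrially zoned site (not: is a home-based business) → Standard Permit not required.
Sec. 4-6. revenue $1,550,000 > $1,300,000; floor area 12,900 square feet > 9,100 square feet → Regulatory Registration required.
Sec. 4-7. vehicles 15 > 11; operates from an industrially zoned site; floor area 12,900 square feet < 14,500 square feet → Regulatory Certificate not required.
Sec. 4-8. vehicles 15 < 18 → Annual License required.

Annual License, Regulatory Registration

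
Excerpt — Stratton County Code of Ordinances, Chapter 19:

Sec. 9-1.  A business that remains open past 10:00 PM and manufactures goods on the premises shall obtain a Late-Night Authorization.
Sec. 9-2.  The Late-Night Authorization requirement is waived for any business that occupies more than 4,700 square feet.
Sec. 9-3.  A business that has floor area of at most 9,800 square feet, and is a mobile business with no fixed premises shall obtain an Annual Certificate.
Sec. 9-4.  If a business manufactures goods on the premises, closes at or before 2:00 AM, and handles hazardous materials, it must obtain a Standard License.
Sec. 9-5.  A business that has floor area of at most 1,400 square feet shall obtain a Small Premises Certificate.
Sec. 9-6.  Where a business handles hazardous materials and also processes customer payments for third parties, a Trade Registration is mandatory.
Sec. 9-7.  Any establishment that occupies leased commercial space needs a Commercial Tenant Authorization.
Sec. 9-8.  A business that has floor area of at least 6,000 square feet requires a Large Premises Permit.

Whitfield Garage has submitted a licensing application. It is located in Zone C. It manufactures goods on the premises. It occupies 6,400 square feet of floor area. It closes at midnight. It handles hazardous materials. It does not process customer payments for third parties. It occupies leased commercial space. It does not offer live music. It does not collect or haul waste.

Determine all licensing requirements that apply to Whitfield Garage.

Sec. 9-1. closes midnight, after 10:00 PM; manufactures goods on the premises → Late-Night Authorization required.
Sec. 9-2. floor area 6,400 square feet > 4,700 square feet → exempt from Late-Night Authorization.
Sec. 9-3. floor area 6,400 square feet ≤ 9,800 square feet; occupies leased commercial space (not: is a mobile business with no fixed premises) → Annual Certificate not required.
Sec. 9-4. manufactures goods on the premises; closes midnight, at/before 2:00 AM; handles hazardous materials → Standard License required.
Sec. 9-5. floor area 6,400 square feet > 1,400 square feet → Small Premises Certificate not required.
Sec. 9-6. handles hazardous materials; does not process customer payments for third parties → Trade Registration not required.
Sec. 9-7. occupies leased commercial space → Commercial Tenant Authorization required.
Sec. 9-8. floor area 6,400 square feet ≥ 6,000 square feet → Large Premises Permit required.

Commercial Tenant Authorization, Large Premises Permit, Standard License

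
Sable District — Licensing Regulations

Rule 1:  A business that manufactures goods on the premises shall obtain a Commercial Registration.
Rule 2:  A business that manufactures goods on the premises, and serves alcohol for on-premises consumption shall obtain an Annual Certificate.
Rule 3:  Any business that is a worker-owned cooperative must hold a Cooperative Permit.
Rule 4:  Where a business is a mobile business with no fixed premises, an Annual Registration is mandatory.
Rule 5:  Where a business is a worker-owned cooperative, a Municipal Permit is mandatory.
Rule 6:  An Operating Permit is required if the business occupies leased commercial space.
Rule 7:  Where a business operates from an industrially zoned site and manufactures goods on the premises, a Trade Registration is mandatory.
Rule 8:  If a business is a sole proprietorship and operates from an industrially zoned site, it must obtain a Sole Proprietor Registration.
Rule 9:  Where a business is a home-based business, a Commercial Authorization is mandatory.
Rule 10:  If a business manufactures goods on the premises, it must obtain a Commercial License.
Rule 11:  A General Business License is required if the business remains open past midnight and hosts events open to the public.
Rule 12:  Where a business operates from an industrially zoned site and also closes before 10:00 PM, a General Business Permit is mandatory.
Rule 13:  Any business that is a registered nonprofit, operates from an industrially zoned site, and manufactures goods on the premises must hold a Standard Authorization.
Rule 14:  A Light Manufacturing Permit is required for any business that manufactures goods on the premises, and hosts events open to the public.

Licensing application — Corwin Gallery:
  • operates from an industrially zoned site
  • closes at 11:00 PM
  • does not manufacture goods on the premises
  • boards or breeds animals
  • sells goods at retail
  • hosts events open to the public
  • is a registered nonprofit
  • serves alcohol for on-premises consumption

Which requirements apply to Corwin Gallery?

None

Rule 1: does not manufacture goods on the premises → Commercial Registration not required.
Rule 2: does not manufacture goods on the premises; serves alcohol for on-premises consumption → Annual Certificate not required.
Rule 3: is a registered nonprofit (not: is a worker-owned cooperative) → Cooperative Permit not required.
Rule 4: operates from an industrially zoned site (not: is a mobile business with no fixed premises) → Annual Registration not required.
Rule 5: is a registered nonprofit (not: is a worker-owned cooperative) → Municipal Permit not required.
Rule 6: operates from an industrially zoned site (not: occupies leased commercial space) → Operating Permit not required.
Rule 7: operates from an industrially zoned site; does not manufacture goods on the premises → Trade Registration not required.
Rule 8: is a registered nonprofit (not: is a sole proprietorship); operates from an industrially zoned site → Sole Proprietor Registration not required.
Rule 9: operates from an industrially zoned site (not: is a home-based business) → Commercial Authorization not required.
Rule 10: does not manufacture goods on the premises → Commercial License not required.
Rule 11: closes 11:00 PM, at/before midnight; hosts events open to the public → General Business License not required.
Rule 12: operates from an industrially zoned site; closes 11:00 PM, after 10:00 PM → General Business Permit not required.
Rule 13: is a registered nonprofit; operates from an industrially zoned site; does not manufacture goods on the premises → Standard Authorization not required.
Rule 14: does not manufacture goods on the premises; hosts events open to the public → Light Manufacturing Permit not required.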